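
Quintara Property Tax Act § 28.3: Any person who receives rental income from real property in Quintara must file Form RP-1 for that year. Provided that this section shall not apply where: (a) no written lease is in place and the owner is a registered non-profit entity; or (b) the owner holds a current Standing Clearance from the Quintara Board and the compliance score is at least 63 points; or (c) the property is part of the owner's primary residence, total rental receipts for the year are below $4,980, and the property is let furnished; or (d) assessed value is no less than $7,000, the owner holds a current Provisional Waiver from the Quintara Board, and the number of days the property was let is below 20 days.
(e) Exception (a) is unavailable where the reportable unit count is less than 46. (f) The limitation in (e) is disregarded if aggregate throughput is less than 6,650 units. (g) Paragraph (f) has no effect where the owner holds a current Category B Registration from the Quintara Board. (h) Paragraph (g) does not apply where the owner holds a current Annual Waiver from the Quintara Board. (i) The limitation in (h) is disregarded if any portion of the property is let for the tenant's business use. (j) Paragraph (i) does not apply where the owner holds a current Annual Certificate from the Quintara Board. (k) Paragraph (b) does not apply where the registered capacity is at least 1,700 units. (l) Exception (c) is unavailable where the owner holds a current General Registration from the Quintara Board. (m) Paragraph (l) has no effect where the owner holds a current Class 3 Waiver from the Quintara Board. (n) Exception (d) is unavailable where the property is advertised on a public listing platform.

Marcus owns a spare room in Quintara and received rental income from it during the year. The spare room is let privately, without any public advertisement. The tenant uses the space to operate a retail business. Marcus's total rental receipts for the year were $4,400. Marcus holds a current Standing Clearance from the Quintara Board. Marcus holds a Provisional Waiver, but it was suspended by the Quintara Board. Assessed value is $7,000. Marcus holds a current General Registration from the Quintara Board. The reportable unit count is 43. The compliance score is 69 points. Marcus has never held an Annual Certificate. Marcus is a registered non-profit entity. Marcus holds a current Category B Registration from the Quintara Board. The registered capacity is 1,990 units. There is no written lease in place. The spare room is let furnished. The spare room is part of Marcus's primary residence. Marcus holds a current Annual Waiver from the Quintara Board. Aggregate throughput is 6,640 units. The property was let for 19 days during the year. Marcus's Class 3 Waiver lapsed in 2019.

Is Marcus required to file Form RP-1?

Exception (a) is satisfied on its face — there is no written lease; Marcus is a registered non-profit. But applying paragraphs (e)–(j): (e) operates — the reportable unit count is 43, less than the 46 limit. (f) is triggered (aggregate throughput is 6,640 units, less than the 6,650 units limit), but is set aside by (g): (g) operates against (f): a current Category B Registration is held. (h) would limit (g) — a current Annual Waiver is held — but (i) sets (h) aside: (i) applies — the space is let for business use. (j), which would lift (i), is not triggered — there is no Annual Certificate in force. So (a) is unavailable.
Exception (b): a current Standing Clearance is held; the compliance score is 69 points, meeting the 63 points threshold — every condition holds. But: (k) is triggered — the registered capacity is 1,990 units, meeting the 1,700 units threshold. So (b) is unavailable.
All of (c)'s requirements are met (the spare room is part of the primary residence; total rental receipts for the year are $4,400, below the $4,980 limit; the property is let furnished). But: (l) operates against (c): a current General Registration is held. (m), which would lift (l), is not triggered — the Class 3 Waiver is not current. (c) is therefore removed.
Exception (d) fails — the Provisional Waiver is not current.
No exception is made out. Marcus falls within the general rule.

Yes — Marcus must file Form RP-1.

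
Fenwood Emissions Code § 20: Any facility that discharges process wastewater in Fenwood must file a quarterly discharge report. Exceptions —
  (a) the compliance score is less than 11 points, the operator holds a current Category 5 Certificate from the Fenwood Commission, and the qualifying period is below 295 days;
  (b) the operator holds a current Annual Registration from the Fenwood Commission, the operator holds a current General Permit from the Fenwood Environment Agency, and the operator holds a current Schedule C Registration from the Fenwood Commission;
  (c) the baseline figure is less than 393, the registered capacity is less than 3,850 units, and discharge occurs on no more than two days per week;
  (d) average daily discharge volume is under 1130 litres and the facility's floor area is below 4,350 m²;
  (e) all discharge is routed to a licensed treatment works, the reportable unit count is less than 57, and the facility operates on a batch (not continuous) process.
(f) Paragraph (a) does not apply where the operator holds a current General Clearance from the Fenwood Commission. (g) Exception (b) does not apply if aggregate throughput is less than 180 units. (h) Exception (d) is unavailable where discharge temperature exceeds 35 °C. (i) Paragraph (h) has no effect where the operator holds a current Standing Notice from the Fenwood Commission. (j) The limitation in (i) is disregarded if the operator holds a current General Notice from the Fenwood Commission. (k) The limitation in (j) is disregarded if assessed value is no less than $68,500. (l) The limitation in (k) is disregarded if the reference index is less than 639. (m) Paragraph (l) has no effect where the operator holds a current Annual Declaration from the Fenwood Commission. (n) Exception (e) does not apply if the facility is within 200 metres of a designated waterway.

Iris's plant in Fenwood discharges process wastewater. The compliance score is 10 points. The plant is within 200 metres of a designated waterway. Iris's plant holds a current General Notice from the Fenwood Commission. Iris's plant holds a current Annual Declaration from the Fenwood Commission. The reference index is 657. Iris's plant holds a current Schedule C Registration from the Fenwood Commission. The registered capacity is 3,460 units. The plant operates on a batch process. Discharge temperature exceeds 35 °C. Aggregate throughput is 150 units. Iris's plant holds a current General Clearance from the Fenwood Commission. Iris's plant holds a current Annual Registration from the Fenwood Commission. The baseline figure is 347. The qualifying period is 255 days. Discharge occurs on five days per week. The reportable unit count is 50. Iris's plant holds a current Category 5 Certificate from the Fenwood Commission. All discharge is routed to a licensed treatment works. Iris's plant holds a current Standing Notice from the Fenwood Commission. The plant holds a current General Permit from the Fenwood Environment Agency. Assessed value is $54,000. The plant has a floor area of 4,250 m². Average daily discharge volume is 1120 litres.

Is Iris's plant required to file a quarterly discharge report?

Yes — Iris's plant must file a quarterly discharge report.

Exception (a) is satisfied on its face — the compliance score is 10 points, less than the 11 points limit; a current Category 5 Certificate is held; the qualifying period is 255 days, below the 295 days limit. But: (f) operates against (a): a current General Clearance is held. So (a) is unavailable.
Exception (b)'s conditions are all satisfied: a current Annual Registration is held; a current General Permit is held; a current Schedule C Registration is held. However, paragraph (g) must be considered: (g) operates against (b): aggregate throughput is 150 units, less than the 180 units limit. Exception (b) does not apply.
Exception (c) does not apply: discharge occurs on five days per week.
Exception (d) is satisfied on its face — average daily discharge volume is 1120 litres, under the 1130 litres limit; the facility's floor area is 4,250 m², below the 4,350 m² limit. But: (h) operates against (d): discharge temperature exceeds 35 °C. (i) is triggered (a current Standing Notice is held), but yields to (j): (j) operates against (i): a current General Notice is held. (k), which would lift (j), is inapplicable — assessed value is $54,000, short of $68,500. Exception (d) does not apply.
Exception (e): discharge is routed to a licensed treatment works; the reportable unit count is 50, less than the 57 limit; the facility operates on a batch process — every condition holds. But: (n) is triggered — the plant is within 200 m of a designated waterway. (e) is therefore removed.
No exception is made out. Iris's plant falls within the general rule.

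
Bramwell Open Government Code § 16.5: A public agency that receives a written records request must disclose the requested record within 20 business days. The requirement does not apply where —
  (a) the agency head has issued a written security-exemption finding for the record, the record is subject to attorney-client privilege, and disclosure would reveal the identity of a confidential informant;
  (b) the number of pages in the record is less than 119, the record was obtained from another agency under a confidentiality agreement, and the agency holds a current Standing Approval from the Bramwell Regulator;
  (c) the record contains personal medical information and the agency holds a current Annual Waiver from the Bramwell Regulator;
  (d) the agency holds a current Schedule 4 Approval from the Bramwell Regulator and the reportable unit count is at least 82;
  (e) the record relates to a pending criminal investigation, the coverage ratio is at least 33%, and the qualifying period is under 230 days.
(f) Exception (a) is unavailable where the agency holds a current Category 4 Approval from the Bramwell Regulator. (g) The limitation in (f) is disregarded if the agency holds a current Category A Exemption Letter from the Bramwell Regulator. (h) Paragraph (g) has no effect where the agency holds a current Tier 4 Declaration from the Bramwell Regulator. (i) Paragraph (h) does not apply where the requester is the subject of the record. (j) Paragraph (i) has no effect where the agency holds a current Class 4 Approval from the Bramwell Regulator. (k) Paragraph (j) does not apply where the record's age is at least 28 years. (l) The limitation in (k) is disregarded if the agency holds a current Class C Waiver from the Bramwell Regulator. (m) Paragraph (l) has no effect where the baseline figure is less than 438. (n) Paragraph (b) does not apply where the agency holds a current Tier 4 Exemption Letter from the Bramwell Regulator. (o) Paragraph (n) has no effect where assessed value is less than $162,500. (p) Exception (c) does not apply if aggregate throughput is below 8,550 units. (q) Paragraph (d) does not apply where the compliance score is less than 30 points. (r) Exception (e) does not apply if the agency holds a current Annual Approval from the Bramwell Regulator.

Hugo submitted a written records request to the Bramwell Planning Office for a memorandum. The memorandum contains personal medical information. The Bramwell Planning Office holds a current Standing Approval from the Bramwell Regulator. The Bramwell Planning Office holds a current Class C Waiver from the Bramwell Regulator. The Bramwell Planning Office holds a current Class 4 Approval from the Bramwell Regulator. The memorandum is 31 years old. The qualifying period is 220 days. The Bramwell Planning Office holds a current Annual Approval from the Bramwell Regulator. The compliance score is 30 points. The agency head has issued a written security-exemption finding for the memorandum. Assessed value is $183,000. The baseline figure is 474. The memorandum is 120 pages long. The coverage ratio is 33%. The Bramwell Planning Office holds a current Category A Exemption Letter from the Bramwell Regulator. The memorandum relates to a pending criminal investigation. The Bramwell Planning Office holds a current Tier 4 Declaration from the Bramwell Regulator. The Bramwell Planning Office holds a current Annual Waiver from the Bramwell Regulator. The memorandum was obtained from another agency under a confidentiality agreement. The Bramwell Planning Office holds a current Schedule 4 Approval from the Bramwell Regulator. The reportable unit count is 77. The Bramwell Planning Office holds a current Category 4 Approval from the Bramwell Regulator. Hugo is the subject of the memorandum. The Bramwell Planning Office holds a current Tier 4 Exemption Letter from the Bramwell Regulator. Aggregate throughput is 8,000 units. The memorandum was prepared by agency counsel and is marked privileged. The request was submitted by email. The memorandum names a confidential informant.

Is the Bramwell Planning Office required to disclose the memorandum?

Exception (a): a written security-exemption finding has been issued; the memorandum is privileged; the memorandum names a confidential informant — every condition holds. But: (f) operates — a current Category 4 Approval is held. (g) applies (a current Category A Exemption Letter is held), but is displaced by (h): (h) operates against (g): a current Tier 4 Declaration is held. (i) would limit (h) — Hugo is the subject of the memorandum — but (j) sets (i) aside: (j) operates against (i): a current Class 4 Approval is held. (k) is engaged (the record's age is 31 years, meeting the 28 years threshold), but is set aside by (l): (l) is engaged — a current Class C Waiver is held. (m), which would lift (l), is not engaged — the baseline figure is 474, not less than 438. So (a) is unavailable.
Exception (b) fails — the number of pages in the record is 120, not less than 119.
Exception (c): the memorandum contains personal medical information; a current Annual Waiver is held — every condition holds. But: (p) operates against (c): aggregate throughput is 8,000 units, below the 8,550 units limit. Exception (c) does not apply.
Exception (d) does not apply: the reportable unit count is 77, short of 82.
Exception (e) is satisfied on its face — the memorandum relates to a pending investigation; the coverage ratio is 33%, meeting the 33% threshold; the qualifying period is 220 days, under the 230 days limit. Turning to paragraph (r): (r) operates against (e): a current Annual Approval is held. So (e) is unavailable.
Every exception is unavailable, so the rule governs.

Yes — the Bramwell Planning Office must disclose the memorandum.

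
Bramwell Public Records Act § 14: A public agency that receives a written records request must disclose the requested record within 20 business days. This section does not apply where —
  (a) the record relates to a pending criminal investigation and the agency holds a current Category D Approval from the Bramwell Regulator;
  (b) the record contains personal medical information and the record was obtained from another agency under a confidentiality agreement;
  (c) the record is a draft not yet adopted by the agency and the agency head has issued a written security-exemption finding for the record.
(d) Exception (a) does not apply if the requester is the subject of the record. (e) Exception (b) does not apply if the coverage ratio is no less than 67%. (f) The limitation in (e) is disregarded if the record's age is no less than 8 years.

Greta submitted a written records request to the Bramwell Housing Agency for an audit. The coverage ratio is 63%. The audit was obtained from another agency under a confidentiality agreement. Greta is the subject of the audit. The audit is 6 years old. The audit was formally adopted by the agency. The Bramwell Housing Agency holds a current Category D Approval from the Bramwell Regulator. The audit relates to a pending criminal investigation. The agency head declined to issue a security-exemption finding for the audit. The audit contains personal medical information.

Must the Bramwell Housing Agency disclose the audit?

No — exception (b) applies; the Bramwell Housing Agency is not required to disclose the audit.

Exception (a) is satisfied on its face — the audit relates to a pending investigation; a current Category D Approval is held. But applying paragraph (d): (d) operates against (a): Greta is the subject of the audit. Exception (a) does not apply.
Exception (b)'s conditions are all satisfied: the audit contains personal medical information; the audit was obtained under a confidentiality agreement. Applying paragraphs (e)–(f): (e), which would limit (b), is inapplicable: the coverage ratio is 63%, short of 67%. So (b) applies.
Exception (c) does not apply: the audit has been formally adopted.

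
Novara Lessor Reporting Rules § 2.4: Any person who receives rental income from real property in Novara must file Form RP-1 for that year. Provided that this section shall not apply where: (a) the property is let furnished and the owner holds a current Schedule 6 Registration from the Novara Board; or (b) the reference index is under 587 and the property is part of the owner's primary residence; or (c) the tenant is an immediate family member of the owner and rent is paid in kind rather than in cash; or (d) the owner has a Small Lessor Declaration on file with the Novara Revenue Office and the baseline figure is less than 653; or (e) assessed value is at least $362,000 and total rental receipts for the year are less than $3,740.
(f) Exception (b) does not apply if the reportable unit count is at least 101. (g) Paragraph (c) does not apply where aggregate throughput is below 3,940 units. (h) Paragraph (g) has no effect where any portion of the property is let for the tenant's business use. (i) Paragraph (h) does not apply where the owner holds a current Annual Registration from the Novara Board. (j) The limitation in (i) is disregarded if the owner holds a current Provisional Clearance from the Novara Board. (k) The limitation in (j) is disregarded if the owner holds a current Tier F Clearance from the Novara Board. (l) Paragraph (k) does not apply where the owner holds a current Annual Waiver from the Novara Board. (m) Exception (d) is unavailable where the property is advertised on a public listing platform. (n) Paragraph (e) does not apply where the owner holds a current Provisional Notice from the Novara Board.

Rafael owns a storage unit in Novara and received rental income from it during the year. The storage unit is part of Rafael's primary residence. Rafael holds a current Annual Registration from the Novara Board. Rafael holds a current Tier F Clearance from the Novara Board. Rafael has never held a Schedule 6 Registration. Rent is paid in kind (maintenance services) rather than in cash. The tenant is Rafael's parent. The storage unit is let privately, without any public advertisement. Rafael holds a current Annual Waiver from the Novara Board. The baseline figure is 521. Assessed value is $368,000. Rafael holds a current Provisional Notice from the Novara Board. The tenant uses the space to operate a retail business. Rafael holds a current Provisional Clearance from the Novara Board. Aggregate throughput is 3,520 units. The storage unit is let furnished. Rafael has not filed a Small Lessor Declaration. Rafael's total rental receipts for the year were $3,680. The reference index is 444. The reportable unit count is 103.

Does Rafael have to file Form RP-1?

Exception (a) requires that the owner holds a current Schedule 6 Registration from the Novara Board; but no current Schedule 6 Registration is held, so (a) is unavailable.
Exception (b) is satisfied on its face — the reference index is 444, under the 587 limit; the storage unit is part of the primary residence. However, paragraph (f) must be considered: (f) operates against (b): the reportable unit count is 103, meeting the 101 threshold. (b) is therefore removed.
Exception (c) is satisfied on its face — the tenant is an immediate family member; rent is paid in kind. As to paragraphs (g)–(l): (g) is triggered (aggregate throughput is 3,520 units, below the 3,940 units limit), but is overridden by (h): (h) operates against (g): the space is let for business use. (i) would limit (h) — a current Annual Registration is held — but (j) sets (i) aside: (j) is engaged — a current Provisional Clearance is held. (k) operates (a current Tier F Clearance is held), but is overridden by (l): (l) applies — a current Annual Waiver is held. So (c) applies.
Exception (d) does not apply: no Small Lessor Declaration is on file.
Exception (e) is satisfied on its face — assessed value is $368,000, meeting the $362,000 threshold; total rental receipts for the year are $3,680, less than the $3,740 limit. However, paragraph (n) must be considered: (n) is engaged — a current Provisional Notice is held. (e) is therefore removed.

No — exception (c) applies; Rafael is not required to file Form RP-1.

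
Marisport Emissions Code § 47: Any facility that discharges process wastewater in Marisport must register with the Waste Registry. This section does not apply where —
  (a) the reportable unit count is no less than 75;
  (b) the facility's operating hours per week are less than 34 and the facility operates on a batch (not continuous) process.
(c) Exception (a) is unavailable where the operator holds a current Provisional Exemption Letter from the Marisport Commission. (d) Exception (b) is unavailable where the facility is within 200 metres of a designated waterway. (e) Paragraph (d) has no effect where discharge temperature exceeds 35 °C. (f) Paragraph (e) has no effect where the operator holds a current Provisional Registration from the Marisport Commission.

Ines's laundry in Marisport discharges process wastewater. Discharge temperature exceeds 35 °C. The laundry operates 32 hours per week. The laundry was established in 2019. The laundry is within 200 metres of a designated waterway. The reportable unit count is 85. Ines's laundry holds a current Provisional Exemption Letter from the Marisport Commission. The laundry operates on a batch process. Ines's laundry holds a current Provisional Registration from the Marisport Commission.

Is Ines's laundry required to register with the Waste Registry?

All of (a)'s requirements are met (the reportable unit count is 85, meeting the 75 threshold). Turning to paragraph (c): (c) operates against (a): a current Provisional Exemption Letter is held. So (a) is unavailable.
Exception (b): the facility's operating hours per week are 32, less than the 34 limit; the facility operates on a batch process — every condition holds. But: (d) operates against (b): the laundry is within 200 m of a designated waterway. (e) is triggered (discharge temperature exceeds 35 °C), but is itself disapplied by (f): (f) operates against (e): a current Provisional Registration is held. So (b) is unavailable.
No exception is made out. Ines's laundry falls within the general rule.

Yes — Ines's laundry must register with the Waste Registry.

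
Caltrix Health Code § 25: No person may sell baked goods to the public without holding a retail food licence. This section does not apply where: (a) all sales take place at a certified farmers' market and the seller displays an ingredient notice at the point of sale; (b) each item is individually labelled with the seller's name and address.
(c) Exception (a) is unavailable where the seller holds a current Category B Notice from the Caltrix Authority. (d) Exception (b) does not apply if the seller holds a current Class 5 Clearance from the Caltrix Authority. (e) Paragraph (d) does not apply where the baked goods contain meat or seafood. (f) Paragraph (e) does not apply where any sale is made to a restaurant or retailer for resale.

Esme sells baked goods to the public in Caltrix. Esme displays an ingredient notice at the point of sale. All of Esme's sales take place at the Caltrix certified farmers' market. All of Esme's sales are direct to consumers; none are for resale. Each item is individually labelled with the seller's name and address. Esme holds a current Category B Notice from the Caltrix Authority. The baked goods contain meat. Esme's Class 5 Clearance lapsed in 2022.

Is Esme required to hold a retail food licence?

No — exception (b) applies; Esme is not required to hold a retail food licence.

Exception (a)'s conditions are all satisfied: all sales are at a certified farmers' market; an ingredient notice is displayed. However, paragraph (c) must be considered: (c) operates against (a): a current Category B Notice is held. (a) is therefore removed.
Exception (b) is satisfied on its face — items are individually labelled. Under paragraphs (d)–(f): (d) is inapplicable — there is no Class 5 Clearance in force. So (b) applies.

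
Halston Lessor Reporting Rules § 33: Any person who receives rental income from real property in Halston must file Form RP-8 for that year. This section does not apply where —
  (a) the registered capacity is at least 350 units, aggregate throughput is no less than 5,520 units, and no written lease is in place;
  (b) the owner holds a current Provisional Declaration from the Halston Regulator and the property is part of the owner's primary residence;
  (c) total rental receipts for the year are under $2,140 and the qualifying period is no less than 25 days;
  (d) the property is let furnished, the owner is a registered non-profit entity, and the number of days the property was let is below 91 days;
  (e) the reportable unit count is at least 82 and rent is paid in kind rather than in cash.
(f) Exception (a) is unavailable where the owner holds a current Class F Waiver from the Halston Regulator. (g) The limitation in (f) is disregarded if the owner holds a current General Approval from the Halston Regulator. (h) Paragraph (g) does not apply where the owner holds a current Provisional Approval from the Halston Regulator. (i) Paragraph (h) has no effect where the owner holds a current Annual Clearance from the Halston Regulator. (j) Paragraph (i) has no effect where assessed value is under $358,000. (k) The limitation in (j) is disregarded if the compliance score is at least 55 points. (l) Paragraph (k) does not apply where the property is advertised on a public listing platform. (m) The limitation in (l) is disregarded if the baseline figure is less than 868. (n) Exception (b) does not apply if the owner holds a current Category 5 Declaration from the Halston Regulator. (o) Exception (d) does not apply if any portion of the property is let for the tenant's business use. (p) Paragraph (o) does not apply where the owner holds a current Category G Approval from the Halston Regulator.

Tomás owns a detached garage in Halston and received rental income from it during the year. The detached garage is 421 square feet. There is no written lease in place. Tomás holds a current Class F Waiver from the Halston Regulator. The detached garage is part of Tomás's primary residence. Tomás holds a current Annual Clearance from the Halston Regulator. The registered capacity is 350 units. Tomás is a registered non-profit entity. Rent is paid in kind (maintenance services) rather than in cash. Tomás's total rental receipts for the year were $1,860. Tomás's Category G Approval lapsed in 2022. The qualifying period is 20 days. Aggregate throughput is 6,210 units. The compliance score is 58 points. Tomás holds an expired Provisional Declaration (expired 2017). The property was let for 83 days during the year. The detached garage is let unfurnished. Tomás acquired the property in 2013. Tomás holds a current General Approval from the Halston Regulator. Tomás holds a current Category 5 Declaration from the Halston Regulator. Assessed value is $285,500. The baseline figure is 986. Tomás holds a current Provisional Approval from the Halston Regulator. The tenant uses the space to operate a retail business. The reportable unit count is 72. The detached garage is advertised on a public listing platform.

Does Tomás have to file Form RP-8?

Yes — Tomás must file Form RP-8.

Exception (a)'s conditions are all satisfied: the registered capacity is 350 units, meeting the 350 units threshold; aggregate throughput is 6,210 units, meeting the 5,520 units threshold; there is no written lease. But: (f) is triggered — a current Class F Waiver is held. (g) would limit (f) — a current General Approval is held — but (h) sets (g) aside: (h) operates against (g): a current Provisional Approval is held. (i) would limit (h) — a current Annual Clearance is held — but (j) sets (i) aside: (j) operates against (i): assessed value is $285,500, under the $358,000 limit. (k) operates (the compliance score is 58 points, meeting the 55 points threshold), but yields to (l): (l) is triggered — the property is publicly advertised. (m), which would lift (l), is inapplicable — the baseline figure is 986, not less than 868. Exception (a) does not apply.
Exception (b) requires that the owner holds a current Provisional Declaration from the Halston Regulator; but no current Provisional Declaration is held, so (b) is unavailable.
Exception (c) does not apply: the qualifying period is 20 days, short of 25 days.
Exception (d) requires that the property is let furnished; but the property is let unfurnished, so (d) is unavailable.
Exception (e) fails — the reportable unit count is 72, short of 82.
No exception displaces § 33.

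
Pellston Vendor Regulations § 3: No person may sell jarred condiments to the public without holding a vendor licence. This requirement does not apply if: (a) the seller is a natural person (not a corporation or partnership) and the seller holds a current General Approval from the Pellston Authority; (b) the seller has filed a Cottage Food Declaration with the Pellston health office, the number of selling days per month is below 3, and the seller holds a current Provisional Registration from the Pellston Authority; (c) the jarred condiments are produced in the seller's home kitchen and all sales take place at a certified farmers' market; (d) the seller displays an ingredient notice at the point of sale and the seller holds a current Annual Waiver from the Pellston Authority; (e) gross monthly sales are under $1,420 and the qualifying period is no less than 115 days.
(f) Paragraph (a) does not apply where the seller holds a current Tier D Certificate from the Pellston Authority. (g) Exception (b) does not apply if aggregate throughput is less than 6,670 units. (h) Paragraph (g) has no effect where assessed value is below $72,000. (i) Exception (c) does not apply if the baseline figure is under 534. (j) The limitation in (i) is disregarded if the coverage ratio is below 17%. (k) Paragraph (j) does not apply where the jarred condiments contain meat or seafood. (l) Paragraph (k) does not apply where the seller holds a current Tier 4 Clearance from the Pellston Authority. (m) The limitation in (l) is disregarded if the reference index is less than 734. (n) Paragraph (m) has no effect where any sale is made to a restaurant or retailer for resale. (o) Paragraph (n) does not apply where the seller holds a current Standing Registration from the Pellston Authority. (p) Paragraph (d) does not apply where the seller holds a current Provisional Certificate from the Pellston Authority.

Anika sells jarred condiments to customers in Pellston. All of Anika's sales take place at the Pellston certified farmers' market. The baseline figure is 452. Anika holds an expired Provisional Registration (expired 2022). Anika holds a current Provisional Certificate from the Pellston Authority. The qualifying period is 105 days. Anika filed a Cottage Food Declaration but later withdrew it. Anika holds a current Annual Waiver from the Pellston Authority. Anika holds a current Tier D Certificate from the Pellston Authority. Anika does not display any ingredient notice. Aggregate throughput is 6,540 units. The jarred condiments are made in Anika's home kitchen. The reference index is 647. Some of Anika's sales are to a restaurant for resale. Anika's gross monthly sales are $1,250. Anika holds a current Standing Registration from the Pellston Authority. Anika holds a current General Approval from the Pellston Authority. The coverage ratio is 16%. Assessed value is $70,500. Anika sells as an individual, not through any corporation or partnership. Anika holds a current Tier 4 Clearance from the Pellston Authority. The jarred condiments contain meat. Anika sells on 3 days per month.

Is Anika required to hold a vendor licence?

All of (a)'s requirements are met (the seller is a natural person; a current General Approval is held). But: (f) operates against (a): a current Tier D Certificate is held. Exception (a) does not apply.
Exception (b) fails — the Cottage Food Declaration was withdrawn.
Exception (c) is satisfied on its face — the jarred condiments are home-kitchen produced; all sales are at a certified farmers' market. However, paragraphs (i)–(o) must be considered: (i) operates against (c): the baseline figure is 452, under the 534 limit. (j) is engaged (the coverage ratio is 16%, below the 17% limit), but yields to (k): (k) is triggered — the jarred condiments contain meat. (l) would limit (k) — a current Tier 4 Clearance is held — but (m) sets (l) aside: (m) operates against (l): the reference index is 647, less than the 734 limit. (n) is engaged (some sales are to a restaurant for resale), but yields to (o): (o) applies — a current Standing Registration is held. Exception (c) does not apply.
Exception (d) does not apply: no ingredient notice is displayed.
Exception (e) requires that the qualifying period is no less than 115 days; but the qualifying period is 105 days, short of 115 days, so (e) is unavailable.
No exception is made out. Anika falls within the general rule.

Yes — Anika must hold a vendor licence.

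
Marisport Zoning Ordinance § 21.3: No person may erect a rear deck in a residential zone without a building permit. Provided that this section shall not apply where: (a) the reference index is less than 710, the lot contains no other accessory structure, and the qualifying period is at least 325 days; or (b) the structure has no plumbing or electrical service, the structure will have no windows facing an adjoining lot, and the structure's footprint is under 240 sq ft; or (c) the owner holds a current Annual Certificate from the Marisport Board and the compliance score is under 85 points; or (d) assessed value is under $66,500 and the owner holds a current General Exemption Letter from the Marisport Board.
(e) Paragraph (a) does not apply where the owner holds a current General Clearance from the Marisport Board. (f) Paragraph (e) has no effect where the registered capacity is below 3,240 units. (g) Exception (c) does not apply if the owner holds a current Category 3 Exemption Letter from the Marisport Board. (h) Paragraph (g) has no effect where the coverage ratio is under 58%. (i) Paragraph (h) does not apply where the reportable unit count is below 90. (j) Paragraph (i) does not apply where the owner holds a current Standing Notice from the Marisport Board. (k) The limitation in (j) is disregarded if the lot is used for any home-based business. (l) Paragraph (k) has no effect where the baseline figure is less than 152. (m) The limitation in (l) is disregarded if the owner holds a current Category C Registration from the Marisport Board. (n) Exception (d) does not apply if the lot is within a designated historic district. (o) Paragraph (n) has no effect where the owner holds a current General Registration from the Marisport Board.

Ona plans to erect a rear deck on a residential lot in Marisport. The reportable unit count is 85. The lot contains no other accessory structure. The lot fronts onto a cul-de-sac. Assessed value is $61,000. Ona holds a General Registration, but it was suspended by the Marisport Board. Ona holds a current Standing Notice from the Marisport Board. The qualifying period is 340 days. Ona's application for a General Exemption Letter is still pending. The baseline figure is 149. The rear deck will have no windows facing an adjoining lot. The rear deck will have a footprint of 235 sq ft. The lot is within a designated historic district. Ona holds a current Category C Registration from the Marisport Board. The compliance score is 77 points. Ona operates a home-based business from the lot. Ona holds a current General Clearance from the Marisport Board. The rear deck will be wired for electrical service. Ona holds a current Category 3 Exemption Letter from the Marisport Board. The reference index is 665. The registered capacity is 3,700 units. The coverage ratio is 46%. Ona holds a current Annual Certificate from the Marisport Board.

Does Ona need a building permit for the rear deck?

Yes — Ona must obtain a building permit.

Exception (a): the reference index is 665, less than the 710 limit; the lot has no other accessory structure; the qualifying period is 340 days, meeting the 325 days threshold — every condition holds. But applying paragraphs (e)–(f): (e) is engaged — a current General Clearance is held. (f) is not engaged (the registered capacity is 3,700 units, not below 3,240 units), so (e) stands. Exception (a) does not apply.
Exception (b) fails — electrical service is planned.
Exception (c): a current Annual Certificate is held; the compliance score is 77 points, under the 85 points limit — every condition holds. Turning to paragraphs (g)–(m): (g) operates against (c): a current Category 3 Exemption Letter is held. (h) would limit (g) — the coverage ratio is 46%, under the 58% limit — but (i) sets (h) aside: (i) operates against (h): the reportable unit count is 85, below the 90 limit. (j) would limit (i) — a current Standing Notice is held — but (k) sets (j) aside: (k) operates against (j): a home-based business operates on the lot. (l) would limit (k) — the baseline figure is 149, less than the 152 limit — but (m) sets (l) aside: (m) is triggered — a current Category C Registration is held. Exception (c) does not apply.
Exception (d) does not apply: the General Exemption Letter is not current.
No exception is made out. Ona falls within the general rule.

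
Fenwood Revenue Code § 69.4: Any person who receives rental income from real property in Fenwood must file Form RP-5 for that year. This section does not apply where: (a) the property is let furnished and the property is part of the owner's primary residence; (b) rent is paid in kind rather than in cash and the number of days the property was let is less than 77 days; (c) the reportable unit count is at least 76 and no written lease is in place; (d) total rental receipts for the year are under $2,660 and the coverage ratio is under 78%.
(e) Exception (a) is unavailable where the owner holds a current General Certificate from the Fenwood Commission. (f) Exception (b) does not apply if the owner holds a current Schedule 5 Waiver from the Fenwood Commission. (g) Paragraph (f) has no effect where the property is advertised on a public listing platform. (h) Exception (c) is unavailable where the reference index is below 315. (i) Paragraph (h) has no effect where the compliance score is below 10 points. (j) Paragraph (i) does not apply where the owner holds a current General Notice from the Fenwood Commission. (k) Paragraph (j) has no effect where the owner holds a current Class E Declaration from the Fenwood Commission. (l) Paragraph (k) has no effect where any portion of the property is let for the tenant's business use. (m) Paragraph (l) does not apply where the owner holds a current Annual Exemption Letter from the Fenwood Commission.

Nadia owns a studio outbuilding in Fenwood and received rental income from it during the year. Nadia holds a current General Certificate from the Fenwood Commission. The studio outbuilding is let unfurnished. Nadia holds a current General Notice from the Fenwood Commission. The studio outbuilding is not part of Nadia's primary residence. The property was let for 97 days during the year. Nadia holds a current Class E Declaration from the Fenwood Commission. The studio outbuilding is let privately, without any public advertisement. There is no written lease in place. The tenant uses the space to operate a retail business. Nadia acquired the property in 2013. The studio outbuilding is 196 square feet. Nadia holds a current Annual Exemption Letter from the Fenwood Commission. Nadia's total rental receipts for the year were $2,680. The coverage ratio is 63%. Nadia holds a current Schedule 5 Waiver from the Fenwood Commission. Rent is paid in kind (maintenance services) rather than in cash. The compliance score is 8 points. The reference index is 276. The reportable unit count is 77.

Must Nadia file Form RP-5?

Exception (a) requires that the property is let furnished; but the property is let unfurnished, so (a) is unavailable.
Exception (b) fails — the number of days the property was let is 97 days, not less than 77 days.
Exception (c)'s conditions are all satisfied: the reportable unit count is 77, meeting the 76 threshold; there is no written lease. Applying paragraphs (h)–(m): (h) applies (the reference index is 276, below the 315 limit), but is overridden by (i): (i) operates — the compliance score is 8 points, below the 10 points limit. (j) would limit (i) — a current General Notice is held — but (k) sets (j) aside: (k) operates against (j): a current Class E Declaration is held. (l) operates (the space is let for business use), but is set aside by (m): (m) applies — a current Annual Exemption Letter is held. Exception (c) stands.
Exception (d) fails — total rental receipts for the year are $2,680, not under $2,660.

No — exception (c) applies; Nadia is not required to file Form RP-5.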